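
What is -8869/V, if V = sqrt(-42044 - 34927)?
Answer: 8869*I*sqrt(76971)/76971 ≈ 31.968*I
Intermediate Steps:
V = I*sqrt(76971) (V = sqrt(-76971) = I*sqrt(76971) ≈ 277.44*I)
-8869/V = -8869*(-I*sqrt(76971)/76971) = -(-8869)*I*sqrt(76971)/76971 = 8869*I*sqrt(76971)/76971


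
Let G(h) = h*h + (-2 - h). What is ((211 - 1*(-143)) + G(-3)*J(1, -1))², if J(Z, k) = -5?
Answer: 92416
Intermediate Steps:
G(h) = -2 + h² - h (G(h) = h² + (-2 - h) = -2 + h² - h)
((211 - 1*(-143)) + G(-3)*J(1, -1))² = ((211 - 1*(-143)) + (-2 + (-3)² - 1*(-3))*(-5))² = ((211 + 143) + (-2 + 9 + 3)*(-5))² = (354 + 10*(-5))² = (354 - 50)² = 304² = 92416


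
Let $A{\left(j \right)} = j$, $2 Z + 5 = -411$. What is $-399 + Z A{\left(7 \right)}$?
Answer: $-1855$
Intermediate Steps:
$Z = -208$ ($Z = - \frac{5}{2} + \frac{1}{2} \left(-411\right) = - \frac{5}{2} - \frac{411}{2} = -208$)
$-399 + Z A{\left(7 \right)} = -399 - 1456 = -1855$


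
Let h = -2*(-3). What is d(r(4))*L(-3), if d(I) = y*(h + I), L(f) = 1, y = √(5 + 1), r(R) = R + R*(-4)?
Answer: -6*√6 ≈ -14.697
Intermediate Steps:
r(R) = -3*R (r(R) = R - 4*R = -3*R)
h = 6
y = √6 ≈ 2.4495
d(I) = √6*(6 + I)
d(r(4))*L(-3) = (√6*(6 - 3*4))*1 = (√6*(6 - 12))*1 = (√6*(-6))*1 = -6*√6*1 = -6*√6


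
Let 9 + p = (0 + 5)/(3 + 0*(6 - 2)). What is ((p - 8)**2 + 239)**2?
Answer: 18207289/81 ≈ 2.2478e+5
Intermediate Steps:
p = -22/3 (p = -9 + (0 + 5)/(3 + 0*(6 - 2)) = -9 + 5/(3 + 0*4) = -9 + 5/(3 + 0) = -9 + 5/3 = -22/3 ≈ -7.3333)
((p - 8)**2 + 239)**2 = ((-22/3 - 8)**2 + 239)**2 = ((-46/3)**2 + 239)**2 = (2116/9 + 239)**2 = (4267/9)**2 = 18207289/81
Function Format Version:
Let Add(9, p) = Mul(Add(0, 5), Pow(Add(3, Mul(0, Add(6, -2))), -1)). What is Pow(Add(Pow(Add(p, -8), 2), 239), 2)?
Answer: Rational(18207289, 81) ≈ 2.2478e+5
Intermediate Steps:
p = Rational(-22, 3) (p = Add(-9, Mul(Add(0, 5), Pow(Add(3, Mul(0, Add(6, -2))), -1))) = Add(-9, Mul(5, Pow(Add(3, Mul(0, 4)), -1))) = Add(-9, Mul(5, Pow(Add(3, 0), -1))) = Add(-9, Mul(5, Pow(3, -1))) = Add(-9, Mul(5, Rational(1, 3))) = Add(-9, Rational(5, 3)) = Rational(-22, 3) ≈ -7.3333)
Pow(Add(Pow(Add(p, -8), 2), 239), 2) = Pow(Add(Pow(Add(Rational(-22, 3), -8), 2), 239), 2) = Pow(Add(Pow(Rational(-46, 3), 2), 239), 2) = Pow(Add(Rational(2116, 9), 239), 2) = Pow(Rational(4267, 9), 2) = Rational(18207289, 81)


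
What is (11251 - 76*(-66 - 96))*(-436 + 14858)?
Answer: 339825586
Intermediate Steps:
(11251 - 76*(-66 - 96))*(-436 + 14858) = (11251 - 76*(-162))*14422 = (11251 + 12312)*14422 = 23563*14422 = 339825586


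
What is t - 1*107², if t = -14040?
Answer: -25489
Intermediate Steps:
t - 1*107² = -14040 - 1*107² = -14040 - 1*11449 = -14040 - 11449 = -25489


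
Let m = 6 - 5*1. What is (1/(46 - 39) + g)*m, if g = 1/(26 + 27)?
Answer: 60/371 ≈ 0.16173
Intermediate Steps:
m = 1 (m = 6 - 5 = 1)
g = 1/53 ≈ 0.018868
(1/(46 - 39) + g)*m = (1/(46 - 39) + 1/53)*1 = (1/7 + 1/53)*1 = (⅐ + 1/53)*1 = (60/371)*1 = 60/371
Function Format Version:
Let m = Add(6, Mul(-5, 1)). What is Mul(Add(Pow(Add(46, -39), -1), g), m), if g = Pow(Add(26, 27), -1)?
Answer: Rational(60, 371) ≈ 0.16173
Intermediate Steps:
m = 1 (m = Add(6, -5) = 1)
g = Rational(1, 53) (g = Pow(53, -1) = Rational(1, 53) ≈ 0.018868)
Mul(Add(Pow(Add(46, -39), -1), g), m) = Mul(Add(Pow(Add(46, -39), -1), Rational(1, 53)), 1) = Mul(Add(Pow(7, -1), Rational(1, 53)), 1) = Mul(Add(Rational(1, 7), Rational(1, 53)), 1) = Mul(Rational(60, 371), 1) = Rational(60, 371)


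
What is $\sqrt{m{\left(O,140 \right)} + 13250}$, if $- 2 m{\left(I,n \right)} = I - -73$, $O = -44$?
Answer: $\frac{\sqrt{52942}}{2} \approx 115.05$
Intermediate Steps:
$m{\left(I,n \right)} = - \frac{73}{2} - \frac{I}{2}$ ($m{\left(I,n \right)} = - \frac{I - -73}{2} = - \frac{I + 73}{2} = - \frac{73 + I}{2} = - \frac{73}{2} - \frac{I}{2}$)
$\sqrt{m{\left(O,140 \right)} + 13250} = \sqrt{\left(- \frac{73}{2} - -22\right) + 13250} = \sqrt{\left(- \frac{73}{2} + 22\right) + 13250} = \sqrt{- \frac{29}{2} + 13250} = \sqrt{\frac{26471}{2}} = \frac{\sqrt{52942}}{2}$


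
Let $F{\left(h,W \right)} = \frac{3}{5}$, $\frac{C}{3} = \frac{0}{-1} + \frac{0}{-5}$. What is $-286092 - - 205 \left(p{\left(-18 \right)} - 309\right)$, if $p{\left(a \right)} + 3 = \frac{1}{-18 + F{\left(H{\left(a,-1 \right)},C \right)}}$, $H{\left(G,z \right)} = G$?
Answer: $- \frac{30455549}{87} \approx -3.5006 \cdot 10^{5}$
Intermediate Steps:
$C = 0$ ($C = 3 \left(\frac{0}{-1} + \frac{0}{-5}\right) = 3 \left(0 \left(-1\right) + 0 \left(- \frac{1}{5}\right)\right) = 3 \left(0 + 0\right) = 3 \cdot 0 = 0$)
$F{\left(h,W \right)} = \frac{3}{5}$ ($F{\left(h,W \right)} = 3 \cdot \frac{1}{5} = \frac{3}{5}$)
$p{\left(a \right)} = - \frac{266}{87}$ ($p{\left(a \right)} = -3 + \frac{1}{-18 + \frac{3}{5}} = -3 + \frac{1}{- \frac{87}{5}} = -3 - \frac{5}{87} = - \frac{266}{87}$)
$-286092 - - 205 \left(p{\left(-18 \right)} - 309\right) = -286092 - - 205 \left(- \frac{266}{87} - 309\right) = -286092 - \left(-205\right) \left(- \frac{27149}{87}\right) = -286092 - \frac{5565545}{87} = - \frac{30455549}{87}$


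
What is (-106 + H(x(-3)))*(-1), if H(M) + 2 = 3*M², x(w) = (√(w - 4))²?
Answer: -39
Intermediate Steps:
x(w) = -4 + w (x(w) = (√(-4 + w))² = -4 + w)
H(M) = -2 + 3*M²
(-106 + H(x(-3)))*(-1) = (-106 + (-2 + 3*(-4 - 3)²))*(-1) = (-106 + (-2 + 3*(-7)²))*(-1) = (-106 + (-2 + 3*49))*(-1) = (-106 + (-2 + 147))*(-1) = (-106 + 145)*(-1) = 39*(-1) = -39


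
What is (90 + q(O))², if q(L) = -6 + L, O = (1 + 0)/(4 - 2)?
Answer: 28561/4 ≈ 7140.3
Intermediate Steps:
O = ½ (O = 1/2 = 1*(½) = ½ ≈ 0.50000)
(90 + q(O))² = (90 + (-6 + ½))² = (90 - 11/2)² = (169/2)² = 28561/4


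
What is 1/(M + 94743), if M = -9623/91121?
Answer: 91121/8633067280 ≈ 1.0555e-5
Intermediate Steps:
M = -9623/91121 (M = -9623*1/91121 = -9623/91121 ≈ -0.10561)
1/(M + 94743) = 1/(-9623/91121 + 94743) = 1/(8633067280/91121) = 91121/8633067280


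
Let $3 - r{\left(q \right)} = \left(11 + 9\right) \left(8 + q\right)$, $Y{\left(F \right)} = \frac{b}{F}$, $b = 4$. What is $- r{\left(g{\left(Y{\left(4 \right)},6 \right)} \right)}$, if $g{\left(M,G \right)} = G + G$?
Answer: $397$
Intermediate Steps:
$Y{\left(F \right)} = \frac{4}{F}$
$g{\left(M,G \right)} = 2 G$
$r{\left(q \right)} = -157 - 20 q$ ($r{\left(q \right)} = 3 - \left(11 + 9\right) \left(8 + q\right) = 3 - 20 \left(8 + q\right) = 3 - \left(160 + 20 q\right) = -157 - 20 q$)
$- r{\left(g{\left(Y{\left(4 \right)},6 \right)} \right)} = - (-157 - 20 \cdot 2 \cdot 6) = - (-157 - 240) = \left(-1\right) \left(-397\right) = 397$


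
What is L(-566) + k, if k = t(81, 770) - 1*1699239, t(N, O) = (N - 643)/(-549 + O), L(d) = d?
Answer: -375657467/221 ≈ -1.6998e+6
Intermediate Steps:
t(N, O) = (-643 + N)/(-549 + O)
k = -375532381/221 (k = (-643 + 81)/(-549 + 770) - 1*1699239 = -562/221 - 1699239 = -375532381/221 ≈ -1.6992e+6)
L(-566) + k = -566 - 375532381/221 = -375657467/221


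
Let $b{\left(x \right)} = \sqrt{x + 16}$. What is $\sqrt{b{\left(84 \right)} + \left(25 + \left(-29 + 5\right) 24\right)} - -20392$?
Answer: $20392 + i \sqrt{541} \approx 20392.0 + 23.259 i$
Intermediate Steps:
$b{\left(x \right)} = \sqrt{16 + x}$
$\sqrt{b{\left(84 \right)} + \left(25 + \left(-29 + 5\right) 24\right)} - -20392 = \sqrt{\sqrt{16 + 84} + \left(25 + \left(-29 + 5\right) 24\right)} - -20392 = \sqrt{\sqrt{100} + \left(25 - 576\right)} + 20392 = \sqrt{10 + \left(25 - 576\right)} + 20392 = \sqrt{10 - 551} + 20392 = \sqrt{-541} + 20392 = i \sqrt{541} + 20392 = 20392 + i \sqrt{541}$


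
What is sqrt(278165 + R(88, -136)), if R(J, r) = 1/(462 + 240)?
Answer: sqrt(15231202818)/234 ≈ 527.41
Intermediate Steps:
R(J, r) = 1/702
sqrt(278165 + R(88, -136)) = sqrt(278165 + 1/702) = sqrt(195271831/702) = sqrt(15231202818)/234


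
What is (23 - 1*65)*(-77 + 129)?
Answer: -2184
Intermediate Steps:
(23 - 1*65)*(-77 + 129) = (23 - 65)*52 = -42*52 = -2184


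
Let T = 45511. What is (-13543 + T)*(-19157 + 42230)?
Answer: 737597664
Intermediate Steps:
(-13543 + T)*(-19157 + 42230) = (-13543 + 45511)*(-19157 + 42230) = 31968*23073 = 737597664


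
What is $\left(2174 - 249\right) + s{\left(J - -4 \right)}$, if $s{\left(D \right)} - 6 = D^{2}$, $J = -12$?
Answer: $1995$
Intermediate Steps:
$s{\left(D \right)} = 6 + D^{2}$
$\left(2174 - 249\right) + s{\left(J - -4 \right)} = \left(2174 - 249\right) + \left(6 + \left(-12 - -4\right)^{2}\right) = \left(2174 - 249\right) + \left(6 + \left(-12 + \left(-9 + 13\right)\right)^{2}\right) = 1925 + \left(6 + \left(-12 + 4\right)^{2}\right) = 1925 + \left(6 + \left(-8\right)^{2}\right) = 1925 + \left(6 + 64\right) = 1925 + 70 = 1995$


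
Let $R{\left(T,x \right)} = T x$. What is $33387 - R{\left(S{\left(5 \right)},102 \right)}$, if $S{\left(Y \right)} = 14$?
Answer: $31959$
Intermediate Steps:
$33387 - R{\left(S{\left(5 \right)},102 \right)} = 33387 - 14 \cdot 102 = 33387 - 1428 = 31959$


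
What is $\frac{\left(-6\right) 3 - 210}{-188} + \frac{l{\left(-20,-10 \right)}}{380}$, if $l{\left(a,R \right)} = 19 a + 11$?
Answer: $\frac{4317}{17860} \approx 0.24171$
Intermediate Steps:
$l{\left(a,R \right)} = 11 + 19 a$
$\frac{\left(-6\right) 3 - 210}{-188} + \frac{l{\left(-20,-10 \right)}}{380} = \frac{\left(-6\right) 3 - 210}{-188} + \frac{11 + 19 \left(-20\right)}{380} = \left(-18 - 210\right) \left(- \frac{1}{188}\right) + \left(11 - 380\right) \frac{1}{380} = \left(-228\right) \left(- \frac{1}{188}\right) - \frac{369}{380} = \frac{57}{47} - \frac{369}{380} = \frac{4317}{17860}$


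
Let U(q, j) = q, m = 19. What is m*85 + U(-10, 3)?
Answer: 1605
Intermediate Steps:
m*85 + U(-10, 3) = 19*85 - 10 = 1615 - 10 = 1605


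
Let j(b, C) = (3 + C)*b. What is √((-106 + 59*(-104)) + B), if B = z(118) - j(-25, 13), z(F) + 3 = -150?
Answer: I*√5995 ≈ 77.427*I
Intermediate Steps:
j(b, C) = b*(3 + C)
z(F) = -153 (z(F) = -3 - 150 = -153)
B = 247 (B = -153 - (-25)*(3 + 13) = -153 - (-25)*16 = -153 - 1*(-400) = -153 + 400 = 247)
√((-106 + 59*(-104)) + B) = √((-106 + 59*(-104)) + 247) = √((-106 - 6136) + 247) = √(-6242 + 247) = √(-5995) = I*√5995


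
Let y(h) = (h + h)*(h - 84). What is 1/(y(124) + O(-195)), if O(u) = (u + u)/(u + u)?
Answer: 1/9921 ≈ 0.00010080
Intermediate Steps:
O(u) = 1 (O(u) = (2*u)/((2*u)) = (2*u)*(1/(2*u)) = 1)
y(h) = 2*h*(-84 + h) (y(h) = (2*h)*(-84 + h) = 2*h*(-84 + h))
1/(y(124) + O(-195)) = 1/(2*124*(-84 + 124) + 1) = 1/(2*124*40 + 1) = 1/(9920 + 1) = 1/9921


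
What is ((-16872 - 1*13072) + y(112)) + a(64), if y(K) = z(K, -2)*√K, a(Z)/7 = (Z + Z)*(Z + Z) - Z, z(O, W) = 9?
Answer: 84296 + 36*√7 ≈ 84391.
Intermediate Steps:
a(Z) = -7*Z + 28*Z² (a(Z) = 7*((Z + Z)*(Z + Z) - Z) = 7*((2*Z)*(2*Z) - Z) = 7*(4*Z² - Z) = 7*(-Z + 4*Z²) = -7*Z + 28*Z²)
y(K) = 9*√K
((-16872 - 1*13072) + y(112)) + a(64) = ((-16872 - 1*13072) + 9*√112) + 7*64*(-1 + 4*64) = ((-16872 - 13072) + 9*(4*√7)) + 7*64*(-1 + 256) = (-29944 + 36*√7) + 7*64*255 = (-29944 + 36*√7) + 114240 = 84296 + 36*√7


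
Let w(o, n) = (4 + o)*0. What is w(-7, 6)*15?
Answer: 0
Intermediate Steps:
w(o, n) = 0
w(-7, 6)*15 = 0*15 = 0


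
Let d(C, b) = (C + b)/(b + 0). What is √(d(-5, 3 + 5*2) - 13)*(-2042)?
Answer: -2042*I*√2093/13 ≈ -7186.2*I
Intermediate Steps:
d(C, b) = (C + b)/b
√(d(-5, 3 + 5*2) - 13)*(-2042) = √((-5 + (3 + 5*2))/(3 + 5*2) - 13)*(-2042) = √((-5 + (3 + 10))/(3 + 10) - 13)*(-2042) = √((-5 + 13)/13 - 13)*(-2042) = √((1/13)*8 - 13)*(-2042) = √(8/13 - 13)*(-2042) = √(-161/13)*(-2042) = (I*√2093/13)*(-2042) = -2042*I*√2093/13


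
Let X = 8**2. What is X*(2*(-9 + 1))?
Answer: -1024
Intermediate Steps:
X = 64
X*(2*(-9 + 1)) = 64*(2*(-9 + 1)) = 64*(2*(-8)) = 64*(-16) = -1024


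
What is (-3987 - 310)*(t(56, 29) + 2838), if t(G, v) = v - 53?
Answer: -12091758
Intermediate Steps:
t(G, v) = -53 + v
(-3987 - 310)*(t(56, 29) + 2838) = (-3987 - 310)*((-53 + 29) + 2838) = -4297*(-24 + 2838) = -4297*2814 = -12091758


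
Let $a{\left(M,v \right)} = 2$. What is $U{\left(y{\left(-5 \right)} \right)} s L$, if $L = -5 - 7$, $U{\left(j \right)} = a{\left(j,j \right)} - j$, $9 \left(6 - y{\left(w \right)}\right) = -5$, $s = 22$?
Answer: $\frac{3608}{3} \approx 1202.7$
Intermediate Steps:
$y{\left(w \right)} = \frac{59}{9}$ ($y{\left(w \right)} = 6 - - \frac{5}{9} = 6 + \frac{5}{9} = \frac{59}{9}$)
$U{\left(j \right)} = 2 - j$
$L = -12$
$U{\left(y{\left(-5 \right)} \right)} s L = \left(2 - \frac{59}{9}\right) 22 \left(-12\right) = \left(- \frac{41}{9}\right) 22 \left(-12\right) = \left(- \frac{902}{9}\right) \left(-12\right) = \frac{3608}{3}$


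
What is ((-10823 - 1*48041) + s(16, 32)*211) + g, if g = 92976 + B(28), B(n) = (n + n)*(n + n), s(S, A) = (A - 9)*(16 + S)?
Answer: 192544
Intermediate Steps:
s(S, A) = (-9 + A)*(16 + S)
B(n) = 4*n² (B(n) = (2*n)*(2*n) = 4*n²)
g = 96112 (g = 92976 + 4*28² = 92976 + 4*784 = 92976 + 3136 = 96112)
((-10823 - 1*48041) + s(16, 32)*211) + g = ((-10823 - 1*48041) + (-144 - 9*16 + 16*32 + 32*16)*211) + 96112 = ((-10823 - 48041) + (-144 - 144 + 512 + 512)*211) + 96112 = (-58864 + 736*211) + 96112 = (-58864 + 155296) + 96112 = 96432 + 96112 = 192544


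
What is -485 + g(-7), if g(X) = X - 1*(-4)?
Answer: -488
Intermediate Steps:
g(X) = 4 + X (g(X) = X + 4 = 4 + X)
-485 + g(-7) = -485 + (4 - 7) = -485 - 3 = -488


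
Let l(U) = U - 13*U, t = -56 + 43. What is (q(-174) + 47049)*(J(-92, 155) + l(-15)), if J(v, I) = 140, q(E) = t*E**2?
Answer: -110892480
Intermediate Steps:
t = -13
q(E) = -13*E**2
l(U) = -12*U
(q(-174) + 47049)*(J(-92, 155) + l(-15)) = (-13*(-174)**2 + 47049)*(140 - 12*(-15)) = (-13*30276 + 47049)*(140 + 180) = (-393588 + 47049)*320 = -346539*320 = -110892480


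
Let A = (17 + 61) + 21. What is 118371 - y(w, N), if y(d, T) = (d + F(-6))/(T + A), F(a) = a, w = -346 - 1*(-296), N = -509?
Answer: 24266027/205 ≈ 1.1837e+5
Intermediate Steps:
w = -50 (w = -346 + 296 = -50)
A = 99 (A = 78 + 21 = 99)
y(d, T) = (-6 + d)/(99 + T) (y(d, T) = (d - 6)/(T + 99) = (-6 + d)/(99 + T))
118371 - y(w, N) = 118371 - (-6 - 50)/(99 - 509) = 118371 - (-56)/(-410) = 118371 - (-1)*(-56)/410 = 118371 - 1*28/205 = 118371 - 28/205 = 24266027/205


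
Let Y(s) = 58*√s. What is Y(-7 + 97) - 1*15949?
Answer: -15949 + 174*√10 ≈ -15399.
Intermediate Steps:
Y(-7 + 97) - 1*15949 = 58*√(-7 + 97) - 1*15949 = 58*√90 - 15949 = 58*(3*√10) - 15949 = 174*√10 - 15949 = -15949 + 174*√10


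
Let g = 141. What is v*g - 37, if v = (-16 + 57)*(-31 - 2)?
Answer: -190810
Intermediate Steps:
v = -1353 (v = 41*(-33) = -1353)
v*g - 37 = -1353*141 - 37 = -190773 - 37 = -190810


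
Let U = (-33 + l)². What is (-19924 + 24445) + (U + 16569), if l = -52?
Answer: 28315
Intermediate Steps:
U = 7225 (U = (-33 - 52)² = (-85)² = 7225)
(-19924 + 24445) + (U + 16569) = (-19924 + 24445) + (7225 + 16569) = 4521 + 23794 = 28315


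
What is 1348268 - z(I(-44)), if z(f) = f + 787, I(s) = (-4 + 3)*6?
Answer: 1347487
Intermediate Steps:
I(s) = -6 (I(s) = -1*6 = -6)
z(f) = 787 + f
1348268 - z(I(-44)) = 1348268 - (787 - 6) = 1348268 - 1*781 = 1348268 - 781 = 1347487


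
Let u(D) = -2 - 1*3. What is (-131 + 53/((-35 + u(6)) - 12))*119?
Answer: -816935/52 ≈ -15710.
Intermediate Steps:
u(D) = -5 (u(D) = -2 - 3 = -5)
(-131 + 53/((-35 + u(6)) - 12))*119 = (-131 + 53/((-35 - 5) - 12))*119 = (-131 + 53/(-40 - 12))*119 = (-131 + 53/(-52))*119 = (-131 + 53*(-1/52))*119 = (-131 - 53/52)*119 = -6865/52*119 = -816935/52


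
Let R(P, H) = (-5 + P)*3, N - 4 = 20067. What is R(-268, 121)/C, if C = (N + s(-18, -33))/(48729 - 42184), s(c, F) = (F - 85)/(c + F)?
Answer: -273378105/1023739 ≈ -267.04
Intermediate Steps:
N = 20071 (N = 4 + 20067 = 20071)
s(c, F) = (-85 + F)/(F + c)
R(P, H) = -15 + 3*P
C = 1023739/333795 (C = (20071 + (-85 - 33)/(-33 - 18))/(48729 - 42184) = (20071 - 118/(-51))/6545 = (20071 - 1/51*(-118))*(1/6545) = (20071 + 118/51)*(1/6545) = (1023739/51)*(1/6545) = 1023739/333795 ≈ 3.0670)
R(-268, 121)/C = (-15 + 3*(-268))/(1023739/333795) = (-15 - 804)*(333795/1023739) = -819*333795/1023739 = -273378105/1023739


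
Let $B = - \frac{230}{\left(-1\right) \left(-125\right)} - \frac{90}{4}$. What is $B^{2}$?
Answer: $\frac{1481089}{2500} \approx 592.44$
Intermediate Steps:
$B = - \frac{1217}{50}$ ($B = - \frac{230}{125} - \frac{45}{2} = \left(-230\right) \frac{1}{125} - \frac{45}{2} = - \frac{46}{25} - \frac{45}{2} = - \frac{1217}{50} \approx -24.34$)
$B^{2} = \left(- \frac{1217}{50}\right)^{2} = \frac{1481089}{2500}$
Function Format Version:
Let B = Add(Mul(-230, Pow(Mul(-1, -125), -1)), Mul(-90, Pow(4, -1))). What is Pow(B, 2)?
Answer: Rational(1481089, 2500) ≈ 592.44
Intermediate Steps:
B = Rational(-1217, 50) (B = Add(Mul(-230, Pow(125, -1)), Mul(-90, Rational(1, 4))) = Add(Mul(-230, Rational(1, 125)), Rational(-45, 2)) = Add(Rational(-46, 25), Rational(-45, 2)) = Rational(-1217, 50) ≈ -24.340)
Pow(B, 2) = Pow(Rational(-1217, 50), 2) = Rational(1481089, 2500)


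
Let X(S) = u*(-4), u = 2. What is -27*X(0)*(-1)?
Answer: -216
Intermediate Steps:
X(S) = -8 (X(S) = 2*(-4) = -8)
-27*X(0)*(-1) = -27*(-8)*(-1) = 216*(-1) = -216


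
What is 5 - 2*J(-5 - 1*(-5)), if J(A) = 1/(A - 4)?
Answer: 11/2 ≈ 5.5000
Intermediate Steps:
J(A) = 1/(-4 + A)
5 - 2*J(-5 - 1*(-5)) = 5 - 2/(-4 + (-5 - 1*(-5))) = 5 - 2/(-4 + (-5 + 5)) = 5 - 2/(-4 + 0) = 5 - 2/(-4) = 5 - 2*(-1/4) = 5 + 1/2 = 11/2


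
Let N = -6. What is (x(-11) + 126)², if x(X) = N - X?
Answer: 17161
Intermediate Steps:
x(X) = -6 - X
(x(-11) + 126)² = ((-6 - 1*(-11)) + 126)² = ((-6 + 11) + 126)² = (5 + 126)² = 131² = 17161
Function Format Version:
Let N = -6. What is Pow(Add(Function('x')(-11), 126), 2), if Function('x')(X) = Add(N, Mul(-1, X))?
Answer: 17161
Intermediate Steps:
Function('x')(X) = Add(-6, Mul(-1, X))
Pow(Add(Function('x')(-11), 126), 2) = Pow(Add(Add(-6, Mul(-1, -11)), 126), 2) = Pow(Add(Add(-6, 11), 126), 2) = Pow(Add(5, 126), 2) = Pow(131, 2) = 17161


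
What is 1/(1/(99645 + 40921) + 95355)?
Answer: 140566/13403670931 ≈ 1.0487e-5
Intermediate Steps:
1/(1/(99645 + 40921) + 95355) = 1/(1/140566 + 95355) = 1/(13403670931/140566) = 140566/13403670931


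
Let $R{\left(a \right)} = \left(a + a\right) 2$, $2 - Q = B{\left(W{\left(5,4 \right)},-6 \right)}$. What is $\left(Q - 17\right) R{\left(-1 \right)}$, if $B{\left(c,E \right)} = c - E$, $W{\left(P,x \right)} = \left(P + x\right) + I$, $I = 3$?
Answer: $132$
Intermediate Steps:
$W{\left(P,x \right)} = 3 + P + x$ ($W{\left(P,x \right)} = \left(P + x\right) + 3 = 3 + P + x$)
$Q = -16$ ($Q = 2 - \left(\left(3 + 5 + 4\right) - -6\right) = 2 - \left(12 + 6\right) = 2 - 18 = -16$)
$R{\left(a \right)} = 4 a$ ($R{\left(a \right)} = 2 a 2 = 4 a$)
$\left(Q - 17\right) R{\left(-1 \right)} = \left(-16 - 17\right) 4 \left(-1\right) = \left(-33\right) \left(-4\right) = 132$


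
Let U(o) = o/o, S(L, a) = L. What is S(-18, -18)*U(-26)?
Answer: -18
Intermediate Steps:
U(o) = 1
S(-18, -18)*U(-26) = -18*1 = -18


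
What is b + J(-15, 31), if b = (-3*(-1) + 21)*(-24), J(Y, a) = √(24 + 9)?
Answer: -576 + √33 ≈ -570.26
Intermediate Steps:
J(Y, a) = √33
b = -576 (b = (3 + 21)*(-24) = 24*(-24) = -576)
b + J(-15, 31) = -576 + √33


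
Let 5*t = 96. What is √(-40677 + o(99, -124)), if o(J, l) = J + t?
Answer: I*√1013970/5 ≈ 201.39*I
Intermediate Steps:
t = 96/5 (t = (⅕)*96 = 96/5 ≈ 19.200)
o(J, l) = 96/5 + J (o(J, l) = J + 96/5 = 96/5 + J)
√(-40677 + o(99, -124)) = √(-40677 + (96/5 + 99)) = √(-40677 + 591/5) = √(-202794/5) = I*√1013970/5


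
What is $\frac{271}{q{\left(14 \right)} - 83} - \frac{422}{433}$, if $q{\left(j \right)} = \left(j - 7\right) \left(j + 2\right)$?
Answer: $\frac{105105}{12557} \approx 8.3702$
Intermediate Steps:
$q{\left(j \right)} = \left(-7 + j\right) \left(2 + j\right)$
$\frac{271}{q{\left(14 \right)} - 83} - \frac{422}{433} = \frac{271}{\left(-14 + 14^{2} - 70\right) - 83} - \frac{422}{433} = \frac{271}{\left(-14 + 196 - 70\right) - 83} - \frac{422}{433} = \frac{271}{112 - 83} - \frac{422}{433} = \frac{271}{29} - \frac{422}{433} = \frac{105105}{12557}$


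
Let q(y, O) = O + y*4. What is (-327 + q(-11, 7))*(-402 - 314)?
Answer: 260624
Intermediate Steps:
q(y, O) = O + 4*y
(-327 + q(-11, 7))*(-402 - 314) = (-327 + (7 + 4*(-11)))*(-402 - 314) = (-327 + (7 - 44))*(-716) = (-327 - 37)*(-716) = -364*(-716) = 260624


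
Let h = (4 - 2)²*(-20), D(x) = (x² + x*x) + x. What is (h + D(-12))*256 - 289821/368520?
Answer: 166581709/3320 ≈ 50175.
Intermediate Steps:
D(x) = x + 2*x² (D(x) = (x² + x²) + x = 2*x² + x = x + 2*x²)
h = -80 (h = 2²*(-20) = 4*(-20) = -80)
(h + D(-12))*256 - 289821/368520 = (-80 - 12*(1 + 2*(-12)))*256 - 289821/368520 = (-80 - 12*(1 - 24))*256 - 289821*1/368520 = (-80 - 12*(-23))*256 - 2611/3320 = (-80 + 276)*256 - 2611/3320 = 196*256 - 2611/3320 = 50176 - 2611/3320 = 166581709/3320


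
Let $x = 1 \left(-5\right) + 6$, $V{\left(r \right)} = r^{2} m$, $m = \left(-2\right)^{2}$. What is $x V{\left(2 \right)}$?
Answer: $16$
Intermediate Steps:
$m = 4$
$V{\left(r \right)} = 4 r^{2}$ ($V{\left(r \right)} = r^{2} \cdot 4 = 4 r^{2}$)
$x = 1$ ($x = -5 + 6 = 1$)
$x V{\left(2 \right)} = 1 \cdot 4 \cdot 2^{2} = 1 \cdot 4 \cdot 4 = 1 \cdot 16 = 16$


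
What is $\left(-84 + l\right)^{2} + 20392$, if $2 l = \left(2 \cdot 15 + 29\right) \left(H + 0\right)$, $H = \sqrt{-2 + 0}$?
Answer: $\frac{51415}{2} - 4956 i \sqrt{2} \approx 25708.0 - 7008.8 i$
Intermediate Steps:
$H = i \sqrt{2}$ ($H = \sqrt{-2} = i \sqrt{2} \approx 1.4142 i$)
$l = \frac{59 i \sqrt{2}}{2}$ ($l = \frac{\left(2 \cdot 15 + 29\right) \left(i \sqrt{2} + 0\right)}{2} = \frac{\left(30 + 29\right) i \sqrt{2}}{2} = \frac{59 i \sqrt{2}}{2} \approx 41.719 i$)
$\left(-84 + l\right)^{2} + 20392 = \left(-84 + \frac{59 i \sqrt{2}}{2}\right)^{2} + 20392 = 20392 + \left(-84 + \frac{59 i \sqrt{2}}{2}\right)^{2}$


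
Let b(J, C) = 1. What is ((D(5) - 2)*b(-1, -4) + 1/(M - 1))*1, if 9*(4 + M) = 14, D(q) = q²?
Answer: 704/31 ≈ 22.710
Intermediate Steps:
M = -22/9 (M = -4 + (⅑)*14 = -4 + 14/9 = -22/9 ≈ -2.4444)
((D(5) - 2)*b(-1, -4) + 1/(M - 1))*1 = ((5² - 2)*1 + 1/(-22/9 - 1))*1 = ((25 - 2)*1 + 1/(-31/9))*1 = (23*1 - 9/31)*1 = (23 - 9/31)*1 = (704/31)*1 = 704/31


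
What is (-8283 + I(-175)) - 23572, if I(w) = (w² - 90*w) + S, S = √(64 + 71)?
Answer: 14520 + 3*√15 ≈ 14532.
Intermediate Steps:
S = 3*√15 (S = √135 = 3*√15 ≈ 11.619)
I(w) = w² - 90*w + 3*√15 (I(w) = (w² - 90*w) + 3*√15 = w² - 90*w + 3*√15)
(-8283 + I(-175)) - 23572 = (-8283 + ((-175)² - 90*(-175) + 3*√15)) - 23572 = (-8283 + (30625 + 15750 + 3*√15)) - 23572 = (-8283 + (46375 + 3*√15)) - 23572 = (38092 + 3*√15) - 23572 = 14520 + 3*√15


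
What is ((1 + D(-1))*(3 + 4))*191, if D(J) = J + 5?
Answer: 6685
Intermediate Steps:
D(J) = 5 + J
((1 + D(-1))*(3 + 4))*191 = ((1 + (5 - 1))*(3 + 4))*191 = ((1 + 4)*7)*191 = (5*7)*191 = 35*191 = 6685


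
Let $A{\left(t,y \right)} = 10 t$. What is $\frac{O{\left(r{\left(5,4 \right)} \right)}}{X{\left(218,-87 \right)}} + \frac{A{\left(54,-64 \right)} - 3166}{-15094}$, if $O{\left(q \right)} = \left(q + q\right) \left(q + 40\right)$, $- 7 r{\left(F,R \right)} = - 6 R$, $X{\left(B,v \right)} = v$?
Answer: $- \frac{34842835}{10724287} \approx -3.249$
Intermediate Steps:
$r{\left(F,R \right)} = \frac{6 R}{7}$ ($r{\left(F,R \right)} = - \frac{\left(-6\right) R}{7} = \frac{6 R}{7}$)
$O{\left(q \right)} = 2 q \left(40 + q\right)$
$\frac{O{\left(r{\left(5,4 \right)} \right)}}{X{\left(218,-87 \right)}} + \frac{A{\left(54,-64 \right)} - 3166}{-15094} = \frac{2 \cdot \frac{6}{7} \cdot 4 \left(40 + \frac{6}{7} \cdot 4\right)}{-87} + \frac{10 \cdot 54 - 3166}{-15094} = 2 \cdot \frac{24}{7} \left(40 + \frac{24}{7}\right) \left(- \frac{1}{87}\right) + \left(540 - 3166\right) \left(- \frac{1}{15094}\right) = 2 \cdot \frac{24}{7} \cdot \frac{304}{7} \left(- \frac{1}{87}\right) - - \frac{1313}{7547} = \frac{14592}{49} \left(- \frac{1}{87}\right) + \frac{1313}{7547} = - \frac{4864}{1421} + \frac{1313}{7547} = - \frac{34842835}{10724287}$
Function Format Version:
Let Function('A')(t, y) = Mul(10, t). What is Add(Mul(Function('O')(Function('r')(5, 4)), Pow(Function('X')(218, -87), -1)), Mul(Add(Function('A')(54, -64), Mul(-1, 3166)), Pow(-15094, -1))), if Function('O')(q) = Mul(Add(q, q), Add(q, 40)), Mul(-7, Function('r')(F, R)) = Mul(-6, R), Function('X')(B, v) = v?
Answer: Rational(-34842835, 10724287) ≈ -3.2490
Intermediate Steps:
Function('r')(F, R) = Mul(Rational(6, 7), R) (Function('r')(F, R) = Mul(Rational(-1, 7), Mul(-6, R)) = Mul(Rational(6, 7), R))
Function('O')(q) = Mul(2, q, Add(40, q)) (Function('O')(q) = Mul(Mul(2, q), Add(40, q)) = Mul(2, q, Add(40, q)))
Add(Mul(Function('O')(Function('r')(5, 4)), Pow(Function('X')(218, -87), -1)), Mul(Add(Function('A')(54, -64), Mul(-1, 3166)), Pow(-15094, -1))) = Add(Mul(Mul(2, Mul(Rational(6, 7), 4), Add(40, Mul(Rational(6, 7), 4))), Pow(-87, -1)), Mul(Add(Mul(10, 54), Mul(-1, 3166)), Pow(-15094, -1))) = Add(Mul(Mul(2, Rational(24, 7), Add(40, Rational(24, 7))), Rational(-1, 87)), Mul(Add(540, -3166), Rational(-1, 15094))) = Add(Mul(Mul(2, Rational(24, 7), Rational(304, 7)), Rational(-1, 87)), Mul(-2626, Rational(-1, 15094))) = Add(Mul(Rational(14592, 49), Rational(-1, 87)), Rational(1313, 7547)) = Add(Rational(-4864, 1421), Rational(1313, 7547)) = Rational(-34842835, 10724287)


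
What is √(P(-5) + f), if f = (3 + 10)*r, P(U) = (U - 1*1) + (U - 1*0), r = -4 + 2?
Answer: I*√37 ≈ 6.0828*I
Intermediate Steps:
r = -2
P(U) = -1 + 2*U (P(U) = (U - 1) + (U + 0) = (-1 + U) + U = -1 + 2*U)
f = -26 (f = (3 + 10)*(-2) = 13*(-2) = -26)
√(P(-5) + f) = √((-1 + 2*(-5)) - 26) = √((-1 - 10) - 26) = √(-11 - 26) = √(-37) = I*√37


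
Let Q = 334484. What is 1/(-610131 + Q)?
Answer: -1/275647 ≈ -3.6278e-6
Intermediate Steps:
1/(-610131 + Q) = 1/(-610131 + 334484) = 1/(-275647) = -1/275647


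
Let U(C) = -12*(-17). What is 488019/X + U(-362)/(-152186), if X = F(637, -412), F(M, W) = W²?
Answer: 37117515879/12916330192 ≈ 2.8737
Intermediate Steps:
X = 169744 (X = (-412)² = 169744)
U(C) = 204
488019/X + U(-362)/(-152186) = 488019/169744 + 204/(-152186) = 488019*(1/169744) + 204*(-1/152186) = 488019/169744 - 102/76093 = 37117515879/12916330192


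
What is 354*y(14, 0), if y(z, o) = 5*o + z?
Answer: 4956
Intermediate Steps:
y(z, o) = z + 5*o
354*y(14, 0) = 354*(14 + 5*0) = 354*(14 + 0) = 354*14 = 4956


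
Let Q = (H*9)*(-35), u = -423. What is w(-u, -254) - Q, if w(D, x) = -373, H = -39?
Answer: -12658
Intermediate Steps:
Q = 12285 (Q = -39*9*(-35) = -351*(-35) = 12285)
w(-u, -254) - Q = -373 - 1*12285 = -373 - 12285 = -12658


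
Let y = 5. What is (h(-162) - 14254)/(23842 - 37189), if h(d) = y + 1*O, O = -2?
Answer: 14251/13347 ≈ 1.0677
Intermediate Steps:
h(d) = 3 (h(d) = 5 + 1*(-2) = 5 - 2 = 3)
(h(-162) - 14254)/(23842 - 37189) = (3 - 14254)/(23842 - 37189) = -14251/(-13347) = -14251*(-1/13347) = 14251/13347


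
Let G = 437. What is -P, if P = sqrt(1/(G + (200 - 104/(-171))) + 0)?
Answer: -3*sqrt(2071589)/109031 ≈ -0.039603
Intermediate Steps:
P = 3*sqrt(2071589)/109031 (P = sqrt(1/(437 + (200 - 104/(-171))) + 0) = sqrt(1/(437 + (200 - 104*(-1)/171)) + 0) = sqrt(1/(437 + (200 - 1*(-104/171))) + 0) = sqrt(1/(437 + (200 + 104/171)) + 0) = sqrt(1/(437 + 34304/171) + 0) = sqrt(1/(109031/171) + 0) = sqrt(171/109031 + 0) = sqrt(171/109031) = 3*sqrt(2071589)/109031 ≈ 0.039603)
-P = -3*sqrt(2071589)/109031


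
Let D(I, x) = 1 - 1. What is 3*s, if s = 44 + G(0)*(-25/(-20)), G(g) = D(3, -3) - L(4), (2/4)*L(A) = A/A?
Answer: 249/2 ≈ 124.50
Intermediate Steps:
D(I, x) = 0
L(A) = 2 (L(A) = 2*(A/A) = 2*1 = 2)
G(g) = -2 (G(g) = 0 - 1*2 = 0 - 2 = -2)
s = 83/2 (s = 44 - (-50)/(-20) = 44 - (-50)*(-1)/20 = 44 - 2*5/4 = 44 - 5/2 = 83/2 ≈ 41.500)
3*s = 3*(83/2) = 249/2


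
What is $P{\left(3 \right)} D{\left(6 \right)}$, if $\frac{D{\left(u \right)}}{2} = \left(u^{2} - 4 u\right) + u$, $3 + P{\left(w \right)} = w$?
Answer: $0$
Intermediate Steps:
$P{\left(w \right)} = -3 + w$
$D{\left(u \right)} = - 6 u + 2 u^{2}$ ($D{\left(u \right)} = 2 \left(\left(u^{2} - 4 u\right) + u\right) = 2 \left(u^{2} - 3 u\right) = - 6 u + 2 u^{2}$)
$P{\left(3 \right)} D{\left(6 \right)} = \left(-3 + 3\right) 2 \cdot 6 \left(-3 + 6\right) = 0 \cdot 2 \cdot 6 \cdot 3 = 0 \cdot 36 = 0$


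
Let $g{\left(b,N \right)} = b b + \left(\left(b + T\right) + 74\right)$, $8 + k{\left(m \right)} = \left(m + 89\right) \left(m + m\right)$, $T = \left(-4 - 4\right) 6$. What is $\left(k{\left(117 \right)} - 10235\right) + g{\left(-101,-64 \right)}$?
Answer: $48087$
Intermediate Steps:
$T = -48$ ($T = \left(-8\right) 6 = -48$)
$k{\left(m \right)} = -8 + 2 m \left(89 + m\right)$ ($k{\left(m \right)} = -8 + \left(m + 89\right) \left(m + m\right) = -8 + \left(89 + m\right) 2 m = -8 + 2 m \left(89 + m\right)$)
$g{\left(b,N \right)} = 26 + b + b^{2}$ ($g{\left(b,N \right)} = b b + \left(\left(b - 48\right) + 74\right) = b^{2} + \left(\left(-48 + b\right) + 74\right) = b^{2} + \left(26 + b\right) = 26 + b + b^{2}$)
$\left(k{\left(117 \right)} - 10235\right) + g{\left(-101,-64 \right)} = \left(\left(-8 + 2 \cdot 117^{2} + 178 \cdot 117\right) - 10235\right) + \left(26 - 101 + \left(-101\right)^{2}\right) = \left(\left(-8 + 2 \cdot 13689 + 20826\right) - 10235\right) + \left(26 - 101 + 10201\right) = \left(\left(-8 + 27378 + 20826\right) - 10235\right) + 10126 = \left(48196 - 10235\right) + 10126 = 37961 + 10126 = 48087$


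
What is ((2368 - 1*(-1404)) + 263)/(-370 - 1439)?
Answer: -1345/603 ≈ -2.2305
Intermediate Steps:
((2368 - 1*(-1404)) + 263)/(-370 - 1439) = ((2368 + 1404) + 263)/(-1809) = (3772 + 263)*(-1/1809) = 4035*(-1/1809) = -1345/603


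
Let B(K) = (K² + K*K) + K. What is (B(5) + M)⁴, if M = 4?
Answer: 12117361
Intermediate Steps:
B(K) = K + 2*K² (B(K) = (K² + K²) + K = 2*K² + K = K + 2*K²)
(B(5) + M)⁴ = (5*(1 + 2*5) + 4)⁴ = (5*(1 + 10) + 4)⁴ = (5*11 + 4)⁴ = (55 + 4)⁴ = 59⁴ = 12117361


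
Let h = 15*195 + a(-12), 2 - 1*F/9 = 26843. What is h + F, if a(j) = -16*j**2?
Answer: -240948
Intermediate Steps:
F = -241569 (F = 18 - 9*26843 = 18 - 241587 = -241569)
h = 621 (h = 15*195 - 16*(-12)**2 = 2925 - 16*144 = 2925 - 2304 = 621)
h + F = 621 - 241569 = -240948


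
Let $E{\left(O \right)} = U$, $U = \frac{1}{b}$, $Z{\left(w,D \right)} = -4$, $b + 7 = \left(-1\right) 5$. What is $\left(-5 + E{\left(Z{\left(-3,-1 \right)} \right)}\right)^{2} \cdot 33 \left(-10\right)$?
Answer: $- \frac{204655}{24} \approx -8527.3$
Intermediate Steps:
$b = -12$ ($b = -7 - 5 = -12$)
$U = - \frac{1}{12}$ ($U = \frac{1}{-12} = - \frac{1}{12} \approx -0.083333$)
$E{\left(O \right)} = - \frac{1}{12}$
$\left(-5 + E{\left(Z{\left(-3,-1 \right)} \right)}\right)^{2} \cdot 33 \left(-10\right) = \left(-5 - \frac{1}{12}\right)^{2} \cdot 33 \left(-10\right) = \left(- \frac{61}{12}\right)^{2} \cdot 33 \left(-10\right) = \frac{3721}{144} \cdot 33 \left(-10\right) = \frac{40931}{48} \left(-10\right) = - \frac{204655}{24}$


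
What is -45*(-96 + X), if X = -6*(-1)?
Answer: 4050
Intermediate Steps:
X = 6
-45*(-96 + X) = -45*(-96 + 6) = -45*(-90) = 4050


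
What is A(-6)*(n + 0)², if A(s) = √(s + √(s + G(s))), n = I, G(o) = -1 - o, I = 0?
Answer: 0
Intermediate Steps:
n = 0
A(s) = √(I + s) (A(s) = √(s + √(s + (-1 - s))) = √(s + √(-1)) = √(s + I) = √(I + s))
A(-6)*(n + 0)² = √(I - 6)*(0 + 0)² = √(-6 + I)*0² = √(-6 + I)*0 = 0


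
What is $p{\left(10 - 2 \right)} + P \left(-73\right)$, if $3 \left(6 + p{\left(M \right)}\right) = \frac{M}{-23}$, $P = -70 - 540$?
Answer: $\frac{3072148}{69} \approx 44524.0$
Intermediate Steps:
$P = -610$
$p{\left(M \right)} = -6 - \frac{M}{69}$ ($p{\left(M \right)} = -6 + \frac{M \frac{1}{-23}}{3} = -6 + \frac{M \left(- \frac{1}{23}\right)}{3} = -6 + \frac{\left(- \frac{1}{23}\right) M}{3} = -6 - \frac{M}{69}$)
$p{\left(10 - 2 \right)} + P \left(-73\right) = \left(-6 - \frac{10 - 2}{69}\right) - -44530 = \left(-6 - \frac{10 - 2}{69}\right) + 44530 = \left(-6 - \frac{8}{69}\right) + 44530 = - \frac{422}{69} + 44530 = \frac{3072148}{69}$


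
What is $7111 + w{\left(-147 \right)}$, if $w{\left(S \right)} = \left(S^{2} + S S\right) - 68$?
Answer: $50261$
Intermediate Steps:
$w{\left(S \right)} = -68 + 2 S^{2}$ ($w{\left(S \right)} = \left(S^{2} + S^{2}\right) - 68 = 2 S^{2} - 68 = -68 + 2 S^{2}$)
$7111 + w{\left(-147 \right)} = 7111 - \left(68 - 2 \left(-147\right)^{2}\right) = 7111 + \left(-68 + 2 \cdot 21609\right) = 7111 + \left(-68 + 43218\right) = 7111 + 43150 = 50261$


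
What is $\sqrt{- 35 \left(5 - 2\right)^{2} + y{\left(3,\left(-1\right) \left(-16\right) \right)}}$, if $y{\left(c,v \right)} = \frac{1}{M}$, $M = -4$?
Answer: $\frac{i \sqrt{1261}}{2} \approx 17.755 i$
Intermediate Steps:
$y{\left(c,v \right)} = - \frac{1}{4}$ ($y{\left(c,v \right)} = \frac{1}{-4} = - \frac{1}{4}$)
$\sqrt{- 35 \left(5 - 2\right)^{2} + y{\left(3,\left(-1\right) \left(-16\right) \right)}} = \sqrt{- 35 \left(5 - 2\right)^{2} - \frac{1}{4}} = \sqrt{- 35 \cdot 3^{2} - \frac{1}{4}} = \sqrt{\left(-35\right) 9 - \frac{1}{4}} = \sqrt{-315 - \frac{1}{4}} = \sqrt{- \frac{1261}{4}} = \frac{i \sqrt{1261}}{2}$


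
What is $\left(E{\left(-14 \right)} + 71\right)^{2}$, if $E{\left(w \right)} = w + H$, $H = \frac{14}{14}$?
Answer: $3364$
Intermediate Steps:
$H = 1$ ($H = 14 \cdot \frac{1}{14} = 1$)
$E{\left(w \right)} = 1 + w$ ($E{\left(w \right)} = w + 1 = 1 + w$)
$\left(E{\left(-14 \right)} + 71\right)^{2} = \left(\left(1 - 14\right) + 71\right)^{2} = \left(-13 + 71\right)^{2} = 58^{2} = 3364$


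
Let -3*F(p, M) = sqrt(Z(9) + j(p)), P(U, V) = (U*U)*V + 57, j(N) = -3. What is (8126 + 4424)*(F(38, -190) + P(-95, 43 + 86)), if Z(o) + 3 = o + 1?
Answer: 43835192200/3 ≈ 1.4612e+10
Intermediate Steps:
Z(o) = -2 + o (Z(o) = -3 + (o + 1) = -3 + (1 + o) = -2 + o)
P(U, V) = 57 + V*U**2 (P(U, V) = U**2*V + 57 = V*U**2 + 57 = 57 + V*U**2)
F(p, M) = -2/3 (F(p, M) = -sqrt((-2 + 9) - 3)/3 = -sqrt(7 - 3)/3 = -sqrt(4)/3 = -1/3*2 = -2/3)
(8126 + 4424)*(F(38, -190) + P(-95, 43 + 86)) = (8126 + 4424)*(-2/3 + (57 + (43 + 86)*(-95)**2)) = 12550*(-2/3 + (57 + 129*9025)) = 12550*(-2/3 + (57 + 1164225)) = 12550*(-2/3 + 1164282) = 12550*(3492844/3) = 43835192200/3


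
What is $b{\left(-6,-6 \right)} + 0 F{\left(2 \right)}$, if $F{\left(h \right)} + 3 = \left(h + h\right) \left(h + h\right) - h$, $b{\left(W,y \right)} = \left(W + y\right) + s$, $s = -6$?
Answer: $-18$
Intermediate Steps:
$b{\left(W,y \right)} = -6 + W + y$ ($b{\left(W,y \right)} = \left(W + y\right) - 6 = -6 + W + y$)
$F{\left(h \right)} = -3 - h + 4 h^{2}$ ($F{\left(h \right)} = -3 - \left(h - \left(h + h\right) \left(h + h\right)\right) = -3 - \left(h - 2 h 2 h\right) = -3 + \left(4 h^{2} - h\right) = -3 + \left(- h + 4 h^{2}\right) = -3 - h + 4 h^{2}$)
$b{\left(-6,-6 \right)} + 0 F{\left(2 \right)} = \left(-6 - 6 - 6\right) + 0 \left(-3 - 2 + 4 \cdot 2^{2}\right) = -18 + 0 \left(-3 - 2 + 4 \cdot 4\right) = -18 + 0 \left(-3 - 2 + 16\right) = -18 + 0 \cdot 11 = -18 + 0 = -18$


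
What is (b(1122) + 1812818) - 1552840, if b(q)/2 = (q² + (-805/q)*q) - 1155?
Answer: 2773826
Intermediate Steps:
b(q) = -3920 + 2*q² (b(q) = 2*((q² + (-805/q)*q) - 1155) = 2*((q² - 805) - 1155) = 2*((-805 + q²) - 1155) = 2*(-1960 + q²) = -3920 + 2*q²)
(b(1122) + 1812818) - 1552840 = ((-3920 + 2*1122²) + 1812818) - 1552840 = ((-3920 + 2*1258884) + 1812818) - 1552840 = ((-3920 + 2517768) + 1812818) - 1552840 = (2513848 + 1812818) - 1552840 = 4326666 - 1552840 = 2773826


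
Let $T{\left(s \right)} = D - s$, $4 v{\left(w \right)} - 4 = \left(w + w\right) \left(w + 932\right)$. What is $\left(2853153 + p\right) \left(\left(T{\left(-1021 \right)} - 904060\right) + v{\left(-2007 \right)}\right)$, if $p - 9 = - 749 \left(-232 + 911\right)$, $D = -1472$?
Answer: $\frac{817101686455}{2} \approx 4.0855 \cdot 10^{11}$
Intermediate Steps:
$v{\left(w \right)} = 1 + \frac{w \left(932 + w\right)}{2}$ ($v{\left(w \right)} = 1 + \frac{\left(w + w\right) \left(w + 932\right)}{4} = 1 + \frac{2 w \left(932 + w\right)}{4} = 1 + \frac{w \left(932 + w\right)}{2}$)
$p = -508562$ ($p = 9 - 749 \left(-232 + 911\right) = 9 - 508571 = -508562$)
$T{\left(s \right)} = -1472 - s$
$\left(2853153 + p\right) \left(\left(T{\left(-1021 \right)} - 904060\right) + v{\left(-2007 \right)}\right) = \left(2853153 - 508562\right) \left(\left(\left(-1472 - -1021\right) - 904060\right) + \left(1 + \frac{\left(-2007\right)^{2}}{2} + 466 \left(-2007\right)\right)\right) = 2344591 \left(\left(\left(-1472 + 1021\right) - 904060\right) + \left(1 + \frac{1}{2} \cdot 4028049 - 935262\right)\right) = 2344591 \left(\left(-451 - 904060\right) + \left(1 + \frac{4028049}{2} - 935262\right)\right) = 2344591 \left(-904511 + \frac{2157527}{2}\right) = 2344591 \cdot \frac{348505}{2} = \frac{817101686455}{2}$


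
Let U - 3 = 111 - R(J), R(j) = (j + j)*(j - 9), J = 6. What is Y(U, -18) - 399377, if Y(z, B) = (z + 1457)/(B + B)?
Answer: -14379179/36 ≈ -3.9942e+5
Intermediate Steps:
R(j) = 2*j*(-9 + j) (R(j) = (2*j)*(-9 + j) = 2*j*(-9 + j))
U = 150 (U = 3 + (111 - 2*6*(-9 + 6)) = 3 + (111 - 2*6*(-3)) = 3 + (111 - 1*(-36)) = 3 + (111 + 36) = 3 + 147 = 150)
Y(z, B) = (1457 + z)/(2*B) (Y(z, B) = (1457 + z)/((2*B)) = (1457 + z)*(1/(2*B)) = (1457 + z)/(2*B))
Y(U, -18) - 399377 = (1/2)*(1457 + 150)/(-18) - 399377 = (1/2)*(-1/18)*1607 - 399377 = -1607/36 - 399377 = -14379179/36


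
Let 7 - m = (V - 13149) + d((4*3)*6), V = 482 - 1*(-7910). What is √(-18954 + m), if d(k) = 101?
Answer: I*√14291 ≈ 119.54*I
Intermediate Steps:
V = 8392 (V = 482 + 7910 = 8392)
m = 4663 (m = 7 - ((8392 - 13149) + 101) = 7 - (-4757 + 101) = 7 - 1*(-4656) = 7 + 4656 = 4663)
√(-18954 + m) = √(-18954 + 4663) = √(-14291) = I*√14291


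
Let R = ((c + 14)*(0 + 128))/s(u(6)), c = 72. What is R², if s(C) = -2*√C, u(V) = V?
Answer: 15147008/3 ≈ 5.0490e+6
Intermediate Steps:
R = -2752*√6/3 (R = ((72 + 14)*(0 + 128))/((-2*√6)) = (86*128)*(-√6/12) = 11008*(-√6/12) = -2752*√6/3 ≈ -2247.0)
R² = (-2752*√6/3)² = 15147008/3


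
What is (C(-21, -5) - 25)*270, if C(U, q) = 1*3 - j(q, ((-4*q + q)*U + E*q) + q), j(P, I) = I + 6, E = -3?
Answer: 74790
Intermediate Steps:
j(P, I) = 6 + I
C(U, q) = -3 + 2*q + 3*U*q (C(U, q) = 1*3 - (6 + (((-4*q + q)*U - 3*q) + q)) = 3 - (6 + (((-3*q)*U - 3*q) + q)) = 3 - (6 + ((-3*U*q - 3*q) + q)) = 3 - (6 + ((-3*q - 3*U*q) + q)) = 3 - (6 + (-2*q - 3*U*q)) = 3 - (6 - 2*q - 3*U*q) = 3 + (-6 + 2*q + 3*U*q) = -3 + 2*q + 3*U*q)
(C(-21, -5) - 25)*270 = ((-3 - 5*(2 + 3*(-21))) - 25)*270 = ((-3 - 5*(2 - 63)) - 25)*270 = ((-3 - 5*(-61)) - 25)*270 = ((-3 + 305) - 25)*270 = (302 - 25)*270 = 277*270 = 74790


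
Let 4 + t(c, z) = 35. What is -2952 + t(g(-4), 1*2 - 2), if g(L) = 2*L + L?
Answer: -2921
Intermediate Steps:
g(L) = 3*L
t(c, z) = 31 (t(c, z) = -4 + 35 = 31)
-2952 + t(g(-4), 1*2 - 2) = -2952 + 31 = -2921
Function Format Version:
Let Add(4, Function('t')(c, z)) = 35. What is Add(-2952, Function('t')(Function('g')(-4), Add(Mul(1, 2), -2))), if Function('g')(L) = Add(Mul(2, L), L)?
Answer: -2921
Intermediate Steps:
Function('g')(L) = Mul(3, L)
Function('t')(c, z) = 31 (Function('t')(c, z) = Add(-4, 35) = 31)
Add(-2952, Function('t')(Function('g')(-4), Add(Mul(1, 2), -2))) = Add(-2952, 31) = -2921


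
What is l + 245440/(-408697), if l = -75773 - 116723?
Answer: -78672783152/408697 ≈ -1.9250e+5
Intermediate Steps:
l = -192496
l + 245440/(-408697) = -192496 + 245440/(-408697) = -192496 + 245440*(-1/408697) = -192496 - 245440/408697 = -78672783152/408697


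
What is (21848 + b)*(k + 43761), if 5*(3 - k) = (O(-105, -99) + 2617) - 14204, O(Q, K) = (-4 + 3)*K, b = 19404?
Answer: 9500665616/5 ≈ 1.9001e+9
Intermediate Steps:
O(Q, K) = -K
k = 11503/5 (k = 3 - ((-1*(-99) + 2617) - 14204)/5 = 3 - ((99 + 2617) - 14204)/5 = 3 - (2716 - 14204)/5 = 3 - ⅕*(-11488) = 3 + 11488/5 = 11503/5 ≈ 2300.6)
(21848 + b)*(k + 43761) = (21848 + 19404)*(11503/5 + 43761) = 41252*(230308/5) = 9500665616/5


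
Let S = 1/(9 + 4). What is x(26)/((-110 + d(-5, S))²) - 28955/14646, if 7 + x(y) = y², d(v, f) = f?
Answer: -57471405749/29907732486 ≈ -1.9216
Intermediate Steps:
S = 1/13 ≈ 0.076923
x(y) = -7 + y²
x(26)/((-110 + d(-5, S))²) - 28955/14646 = (-7 + 26²)/((-110 + 1/13)²) - 28955/14646 = (-7 + 676)/((-1429/13)²) - 28955*1/14646 = 669/(2042041/169) - 28955/14646 = 669*(169/2042041) - 28955/14646 = 113061/2042041 - 28955/14646 = -57471405749/29907732486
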